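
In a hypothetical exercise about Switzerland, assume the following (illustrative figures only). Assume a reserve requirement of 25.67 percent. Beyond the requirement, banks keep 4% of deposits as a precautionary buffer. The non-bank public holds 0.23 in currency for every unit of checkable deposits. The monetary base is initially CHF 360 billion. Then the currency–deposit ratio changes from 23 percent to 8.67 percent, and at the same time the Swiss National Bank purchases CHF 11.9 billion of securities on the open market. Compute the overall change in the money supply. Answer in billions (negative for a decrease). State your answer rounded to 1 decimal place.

Before: m₁ = (1 + 0.23) / (0.2567 + 0.04 + 0.23) ≈ 2.33530, MB₁ = 360, so M₁ = 2.33530 × 360 = 840.708 billion.
After: m₂ = (1 + 0.0867) / (0.2567 + 0.04 + 0.0867) ≈ 2.83438, MB₂ = 360 + 11.9 = 371.9, so M₂ = 2.83438 × 371.9 ≈ 1054.1059 billion.
ΔM = M₂ − M₁ = 1054.1059 − 840.708 = 213.3979 billion.

CHF 213.4 billion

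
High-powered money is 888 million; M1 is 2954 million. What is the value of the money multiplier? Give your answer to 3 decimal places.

3.327

The money multiplier is m = M / MB = 2954 / 888 ≈ 3.32658.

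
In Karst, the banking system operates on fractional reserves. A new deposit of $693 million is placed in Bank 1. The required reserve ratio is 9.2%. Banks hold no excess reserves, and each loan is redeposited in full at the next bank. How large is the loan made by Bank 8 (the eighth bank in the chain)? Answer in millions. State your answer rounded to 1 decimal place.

$320.2 million

Each bank lends a fraction (1 − rr) = 0.9080 of the deposit it receives, so Bank 8 receives 693·0.9080^7 and lends 693·0.9080^8 ≈ 320.1990 million.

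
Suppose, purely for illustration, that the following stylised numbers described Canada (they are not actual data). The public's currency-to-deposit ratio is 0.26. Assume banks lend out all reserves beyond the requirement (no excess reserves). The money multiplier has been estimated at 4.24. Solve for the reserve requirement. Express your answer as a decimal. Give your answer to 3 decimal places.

Using m = 4.24. Since m = (1 + c)/(c + rr + e), the denominator satisfies c + rr + e = (1 + c)/m = (1 + 0.26) / 4.24 ≈ 0.297170.
With c = 0.26 and e = 0, the reserve requirement is 0.297170 − 0.26 − 0 = 0.03717.

0.037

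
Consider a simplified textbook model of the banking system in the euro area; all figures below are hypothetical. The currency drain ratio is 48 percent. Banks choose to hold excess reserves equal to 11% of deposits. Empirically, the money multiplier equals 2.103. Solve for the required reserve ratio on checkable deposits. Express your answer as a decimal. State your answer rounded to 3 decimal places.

0.114

Using m = 2.103. Since m = (1 + c)/(c + rr + e), the denominator satisfies c + rr + e = (1 + c)/m = (1 + 0.48) / 2.103 ≈ 0.703757.
With c = 0.48 and e = 0.11, the required reserve ratio on checkable deposits is 0.703757 − 0.48 − 0.11 = 0.113757.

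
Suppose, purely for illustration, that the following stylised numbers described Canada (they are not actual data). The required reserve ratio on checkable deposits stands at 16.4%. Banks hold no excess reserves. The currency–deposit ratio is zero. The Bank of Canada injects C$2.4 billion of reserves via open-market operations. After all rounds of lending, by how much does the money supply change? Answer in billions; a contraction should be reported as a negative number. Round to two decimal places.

The simple money multiplier is m = 1/rr = 1/0.164 ≈ 6.0976.
An open-market purchase increases the monetary base by 2.4 billion, so ΔM = m × ΔMB = 6.0976 × 2.4 ≈ 14.6342 billion.

C$14.63 billion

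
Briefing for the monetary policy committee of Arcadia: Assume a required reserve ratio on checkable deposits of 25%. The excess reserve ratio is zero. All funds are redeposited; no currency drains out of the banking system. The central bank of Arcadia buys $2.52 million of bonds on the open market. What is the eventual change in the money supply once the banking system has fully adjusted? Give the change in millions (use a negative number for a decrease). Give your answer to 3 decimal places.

$10.080 million

The simple money multiplier is m = 1/rr = 1/0.25 = 4.
An open-market purchase increases the monetary base by 2.52 million, so ΔM = m × ΔMB = 4 × 2.52 = 10.08 million.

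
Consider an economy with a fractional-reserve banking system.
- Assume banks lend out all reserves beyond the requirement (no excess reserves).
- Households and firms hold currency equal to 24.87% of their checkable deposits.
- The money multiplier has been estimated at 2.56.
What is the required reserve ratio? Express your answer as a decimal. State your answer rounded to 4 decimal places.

0.2391

Using m = 2.56. Since m = (1 + c)/(c + rr + e), the denominator satisfies c + rr + e = (1 + c)/m = (1 + 0.2487) / 2.56 ≈ 0.487773.
With c = 0.2487 and e = 0, the required reserve ratio is 0.487773 − 0.2487 − 0 = 0.239073.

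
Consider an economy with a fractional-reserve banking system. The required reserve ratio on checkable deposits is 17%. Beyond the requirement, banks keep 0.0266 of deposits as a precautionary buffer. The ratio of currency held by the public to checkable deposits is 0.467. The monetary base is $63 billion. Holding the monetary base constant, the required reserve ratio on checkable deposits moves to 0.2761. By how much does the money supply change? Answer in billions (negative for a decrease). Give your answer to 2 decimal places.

Initially m₁ = (1 + 0.467) / (0.17 + 0.0266 + 0.467) ≈ 2.21067, so M₁ = 2.21067 × 63 ≈ 139.2722 billion.
After the change m₂ = (1 + 0.467) / (0.2761 + 0.0266 + 0.467) ≈ 1.90594, so M₂ = 1.90594 × 63 ≈ 120.0742 billion.
ΔM = M₂ − M₁ = 120.0742 − 139.2722 = -19.198 billion.

-19.20 billion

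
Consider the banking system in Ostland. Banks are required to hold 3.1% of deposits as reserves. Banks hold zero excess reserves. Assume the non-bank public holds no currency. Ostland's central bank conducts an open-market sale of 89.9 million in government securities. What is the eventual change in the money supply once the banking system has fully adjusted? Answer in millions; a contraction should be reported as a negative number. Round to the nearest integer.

-2900 million

The simple money multiplier is m = 1/rr = 1/0.031 ≈ 32.2581.
An open-market sale reduces the monetary base by 89.9 million, so ΔM = m × ΔMB = 32.2581 × (−89.9) ≈ -2900.0032 million.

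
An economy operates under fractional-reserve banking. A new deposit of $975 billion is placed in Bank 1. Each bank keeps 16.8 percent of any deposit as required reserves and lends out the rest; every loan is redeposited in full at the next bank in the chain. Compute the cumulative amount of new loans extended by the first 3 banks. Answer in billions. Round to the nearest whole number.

$2048 billion

Bank i lends (1 − rr)^i of the original deposit: Bank 1 lends 975·0.8320 = 811.2000, Bank 2 lends 975·0.8320² = 674.9184, and so on.
Summing a geometric series: total = 975·[0.8320·(1 − 0.8320^3) / (1 − 0.8320)] ≈ 2047.6505 billion.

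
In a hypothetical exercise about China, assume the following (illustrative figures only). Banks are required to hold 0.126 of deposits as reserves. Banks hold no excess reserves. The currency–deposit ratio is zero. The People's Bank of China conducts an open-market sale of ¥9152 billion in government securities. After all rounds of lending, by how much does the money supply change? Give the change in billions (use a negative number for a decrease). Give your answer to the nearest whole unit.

-72635 billion

The simple money multiplier is m = 1/rr = 1/0.126 ≈ 7.93651.
An open-market sale reduces the monetary base by 9152 billion, so ΔM = m × ΔMB = 7.93651 × (−9152) ≈ -72634.9395 billion.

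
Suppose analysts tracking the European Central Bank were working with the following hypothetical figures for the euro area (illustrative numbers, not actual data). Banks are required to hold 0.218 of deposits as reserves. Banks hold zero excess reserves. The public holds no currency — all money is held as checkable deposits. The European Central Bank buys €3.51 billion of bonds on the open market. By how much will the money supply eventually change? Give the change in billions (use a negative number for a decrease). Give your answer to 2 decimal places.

€16.10 billion

The simple money multiplier is m = 1/rr = 1/0.218 ≈ 4.5872.
An open-market purchase increases the monetary base by 3.51 billion, so ΔM = m × ΔMB = 4.5872 × 3.51 ≈ 16.1011 billion.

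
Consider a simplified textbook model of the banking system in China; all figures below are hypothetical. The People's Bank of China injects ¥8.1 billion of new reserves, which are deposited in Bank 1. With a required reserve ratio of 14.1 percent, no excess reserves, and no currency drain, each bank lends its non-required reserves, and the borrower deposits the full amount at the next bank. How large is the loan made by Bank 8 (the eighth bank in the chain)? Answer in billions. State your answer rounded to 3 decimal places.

¥2.401 billion

Each bank lends a fraction (1 − rr) = 0.8590 of the deposit it receives, so Bank 8 receives 8.1·0.8590^7 and lends 8.1·0.8590^8 ≈ 2.4012 billion.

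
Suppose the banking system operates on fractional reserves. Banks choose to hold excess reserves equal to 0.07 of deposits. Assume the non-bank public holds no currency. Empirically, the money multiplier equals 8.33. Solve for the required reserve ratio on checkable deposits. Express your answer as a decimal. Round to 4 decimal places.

Using m = 8.33. Since m = (1 + c)/(c + rr + e), the denominator satisfies c + rr + e = (1 + c)/m = (1 + 0) / 8.33 ≈ 0.120048.
With c = 0 and e = 0.07, the required reserve ratio on checkable deposits is 0.120048 − 0 − 0.07 = 0.050048.

0.0500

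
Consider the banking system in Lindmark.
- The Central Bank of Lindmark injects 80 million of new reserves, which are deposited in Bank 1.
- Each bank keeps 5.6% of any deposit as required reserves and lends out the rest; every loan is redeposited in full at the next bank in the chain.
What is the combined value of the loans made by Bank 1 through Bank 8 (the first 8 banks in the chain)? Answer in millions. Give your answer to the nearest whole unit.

Bank i lends (1 − rr)^i of the original deposit: Bank 1 lends 80·0.9440 = 75.5200, Bank 2 lends 80·0.9440² ≈ 71.2909, and so on.
Summing a geometric series: total = 80·[0.9440·(1 − 0.9440^8) / (1 − 0.9440)] ≈ 498.1192 million.

498 million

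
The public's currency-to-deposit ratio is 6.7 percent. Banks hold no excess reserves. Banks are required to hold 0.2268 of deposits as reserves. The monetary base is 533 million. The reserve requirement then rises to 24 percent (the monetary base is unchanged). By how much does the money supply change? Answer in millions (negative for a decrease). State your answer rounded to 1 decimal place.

Initially m₁ = (1 + 0.067) / (0.2268 + 0.067) ≈ 3.63172, so M₁ = 3.63172 × 533 ≈ 1935.7068 million.
After the change m₂ = (1 + 0.067) / (0.24 + 0.067) ≈ 3.47557, so M₂ = 3.47557 × 533 ≈ 1852.4788 million.
ΔM = M₂ − M₁ = 1852.4788 − 1935.7068 = -83.228 million.

-83.2 million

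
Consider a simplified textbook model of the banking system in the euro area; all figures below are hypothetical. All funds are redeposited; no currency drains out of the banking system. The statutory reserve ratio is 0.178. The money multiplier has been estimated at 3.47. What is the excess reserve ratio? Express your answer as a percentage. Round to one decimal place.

11.0%

Using m = 3.47. Since m = (1 + c)/(c + rr + e), the denominator satisfies c + rr + e = (1 + c)/m = (1 + 0) / 3.47 ≈ 0.288184.
With c = 0 and rr = 0.178, the excess reserve ratio is 0.288184 − 0 − 0.178 = 0.110184.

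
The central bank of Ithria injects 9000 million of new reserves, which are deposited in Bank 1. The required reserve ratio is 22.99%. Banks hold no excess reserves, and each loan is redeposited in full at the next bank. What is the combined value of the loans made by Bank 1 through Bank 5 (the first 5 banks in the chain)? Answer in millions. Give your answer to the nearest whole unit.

21982 million

Bank i lends (1 − rr)^i of the original deposit: Bank 1 lends 9000·0.7701 = 6930.9000, Bank 2 lends 9000·0.7701² ≈ 5337.4861, and so on.
Summing a geometric series: total = 9000·[0.7701·(1 − 0.7701^5) / (1 − 0.7701)] ≈ 21981.8897 million.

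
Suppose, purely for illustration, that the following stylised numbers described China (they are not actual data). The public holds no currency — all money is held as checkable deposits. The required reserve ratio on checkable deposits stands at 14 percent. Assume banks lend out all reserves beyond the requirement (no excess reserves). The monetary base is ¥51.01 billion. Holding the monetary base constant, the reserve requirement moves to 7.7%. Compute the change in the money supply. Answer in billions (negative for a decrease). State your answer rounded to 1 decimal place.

Initially m₁ = 1 / (0.14) ≈ 7.1429, so M₁ = 7.1429 × 51.01 ≈ 364.3593 billion.
After the change m₂ = 1 / (0.077) ≈ 12.9870, so M₂ = 12.9870 × 51.01 ≈ 662.4669 billion.
ΔM = M₂ − M₁ = 662.4669 − 364.3593 = 298.1076 billion.

¥298.1 billion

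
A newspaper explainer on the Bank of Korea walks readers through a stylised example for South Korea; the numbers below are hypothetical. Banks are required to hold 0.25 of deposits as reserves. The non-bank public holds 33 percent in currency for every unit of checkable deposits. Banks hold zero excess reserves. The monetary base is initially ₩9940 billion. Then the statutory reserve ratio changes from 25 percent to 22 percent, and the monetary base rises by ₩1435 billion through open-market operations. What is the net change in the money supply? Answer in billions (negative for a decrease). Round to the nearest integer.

Before: m₁ = (1 + 0.33) / (0.25 + 0.33) ≈ 2.293103, MB₁ = 9940, so M₁ = 2.293103 × 9940 ≈ 22793.4438 billion.
After: m₂ = (1 + 0.33) / (0.22 + 0.33) ≈ 2.418182, MB₂ = 9940 + 1435 = 11375, so M₂ = 2.418182 × 11375 ≈ 27506.8202 billion.
ΔM = M₂ − M₁ = 27506.8202 − 22793.4438 = 4713.3764 billion.

₩4713 billion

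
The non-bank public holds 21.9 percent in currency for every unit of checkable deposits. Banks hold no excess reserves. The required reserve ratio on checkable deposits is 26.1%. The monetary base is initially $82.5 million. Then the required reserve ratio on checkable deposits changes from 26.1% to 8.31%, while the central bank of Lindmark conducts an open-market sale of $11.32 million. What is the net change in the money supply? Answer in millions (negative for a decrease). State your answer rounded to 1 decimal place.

Before: m₁ = (1 + 0.219) / (0.261 + 0.219) ≈ 2.5396, MB₁ = 82.5, so M₁ = 2.5396 × 82.5 = 209.517 million.
After: m₂ = (1 + 0.219) / (0.0831 + 0.219) ≈ 4.0351, MB₂ = 82.5 − 11.32 = 71.18, so M₂ = 4.0351 × 71.18 ≈ 287.2184 million.
ΔM = M₂ − M₁ = 287.2184 − 209.517 = 77.7014 million.

$77.7 million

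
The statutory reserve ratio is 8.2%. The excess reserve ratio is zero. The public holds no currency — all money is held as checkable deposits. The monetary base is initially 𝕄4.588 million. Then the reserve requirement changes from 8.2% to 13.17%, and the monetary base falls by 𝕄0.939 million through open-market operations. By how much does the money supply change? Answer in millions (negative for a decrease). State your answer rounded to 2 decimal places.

-28.24 million

Before: m₁ = 1 / (0.082) ≈ 12.1951, MB₁ = 4.588, so M₁ = 12.1951 × 4.588 ≈ 55.9511 million.
After: m₂ = 1 / (0.1317) ≈ 7.5930, MB₂ = 4.588 − 0.939 = 3.649, so M₂ = 7.5930 × 3.649 ≈ 27.7069 million.
ΔM = M₂ − M₁ = 27.7069 − 55.9511 = -28.2442 million.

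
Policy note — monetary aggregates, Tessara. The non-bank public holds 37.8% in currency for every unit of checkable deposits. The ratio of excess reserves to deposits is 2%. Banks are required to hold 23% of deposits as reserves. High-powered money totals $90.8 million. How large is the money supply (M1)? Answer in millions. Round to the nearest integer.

$199 million

The money multiplier is m = (1 + c) / (rr + e + c) = (1 + 0.378) / (0.23 + 0.02 + 0.378) ≈ 2.1943.
So M = m × MB = 2.1943 × 90.8 ≈ 199.2424 million.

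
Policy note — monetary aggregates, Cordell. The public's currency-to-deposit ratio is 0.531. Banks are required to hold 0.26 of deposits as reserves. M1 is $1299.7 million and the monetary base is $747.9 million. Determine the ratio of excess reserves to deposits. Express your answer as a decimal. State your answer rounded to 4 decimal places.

0.0900

Using m = M/MB = 1299.7/747.9 ≈ 1.737799. Since m = (1 + c)/(c + rr + e), the denominator satisfies c + rr + e = (1 + c)/m = (1 + 0.531) / 1.737799 ≈ 0.880999.
With c = 0.531 and rr = 0.26, the ratio of excess reserves to deposits is 0.880999 − 0.531 − 0.26 = 0.089999.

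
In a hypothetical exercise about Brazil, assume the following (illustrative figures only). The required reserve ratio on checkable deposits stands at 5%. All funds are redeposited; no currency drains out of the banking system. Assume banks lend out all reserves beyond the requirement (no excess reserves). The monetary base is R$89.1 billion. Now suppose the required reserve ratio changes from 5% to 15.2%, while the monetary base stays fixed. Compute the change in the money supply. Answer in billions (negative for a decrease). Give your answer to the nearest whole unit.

Initially m₁ = 1 / (0.05) = 20, so M₁ = 20 × 89.1 = 1782 billion.
After the change m₂ = 1 / (0.152) ≈ 6.5789, so M₂ = 6.5789 × 89.1 ≈ 586.18 billion.
ΔM = M₂ − M₁ = 586.18 − 1782 = -1195.82 billion.

-1196 billion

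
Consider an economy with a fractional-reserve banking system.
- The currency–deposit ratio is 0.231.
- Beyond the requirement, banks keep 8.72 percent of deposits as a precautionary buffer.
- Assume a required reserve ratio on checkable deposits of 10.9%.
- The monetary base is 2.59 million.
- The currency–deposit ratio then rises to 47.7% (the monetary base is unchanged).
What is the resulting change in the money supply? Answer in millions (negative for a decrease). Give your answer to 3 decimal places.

-1.781 million

Initially m₁ = (1 + 0.231) / (0.109 + 0.0872 + 0.231) ≈ 2.88155, so M₁ = 2.88155 × 2.59 ≈ 7.4632 million.
After the change m₂ = (1 + 0.477) / (0.109 + 0.0872 + 0.477) ≈ 2.19400, so M₂ = 2.19400 × 2.59 ≈ 5.6825 million.
ΔM = M₂ − M₁ = 5.6825 − 7.4632 = -1.7807 million.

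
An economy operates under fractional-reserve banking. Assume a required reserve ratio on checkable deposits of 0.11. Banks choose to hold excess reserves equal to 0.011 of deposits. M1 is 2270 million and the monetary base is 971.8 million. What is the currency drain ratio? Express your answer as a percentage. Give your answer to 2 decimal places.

Using m = M/MB = 2270/971.8 ≈ 2.335872. From m = (1 + c)/(c + rr + e), rearranging gives 1 + c = m·(c + rr + e), so c·(1 − m) = m·(rr + e) − 1.
Hence c = [m·(rr + e) − 1]/(1 − m) = [2.335872 × (0.11 + 0.011) − 1] / (1 − 2.335872) ≈ 0.536997.

53.70%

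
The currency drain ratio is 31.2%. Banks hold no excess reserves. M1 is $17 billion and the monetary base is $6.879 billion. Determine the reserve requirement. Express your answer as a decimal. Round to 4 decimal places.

Using m = M/MB = 17/6.879 ≈ 2.471289. Since m = (1 + c)/(c + rr + e), the denominator satisfies c + rr + e = (1 + c)/m = (1 + 0.312) / 2.471289 ≈ 0.530897.
With c = 0.312 and e = 0, the reserve requirement is 0.530897 − 0.312 − 0 = 0.218897.

0.2189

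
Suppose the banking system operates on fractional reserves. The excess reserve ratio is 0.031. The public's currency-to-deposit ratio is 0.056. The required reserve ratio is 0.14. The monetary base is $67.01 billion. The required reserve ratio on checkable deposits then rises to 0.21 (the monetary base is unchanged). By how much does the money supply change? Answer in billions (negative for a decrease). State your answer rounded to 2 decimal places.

-73.47 billion

Initially m₁ = (1 + 0.056) / (0.14 + 0.031 + 0.056) ≈ 4.65198, so M₁ = 4.65198 × 67.01 ≈ 311.7292 billion.
After the change m₂ = (1 + 0.056) / (0.21 + 0.031 + 0.056) ≈ 3.55556, so M₂ = 3.55556 × 67.01 ≈ 238.2581 billion.
ΔM = M₂ − M₁ = 238.2581 − 311.7292 = -73.4711 billion.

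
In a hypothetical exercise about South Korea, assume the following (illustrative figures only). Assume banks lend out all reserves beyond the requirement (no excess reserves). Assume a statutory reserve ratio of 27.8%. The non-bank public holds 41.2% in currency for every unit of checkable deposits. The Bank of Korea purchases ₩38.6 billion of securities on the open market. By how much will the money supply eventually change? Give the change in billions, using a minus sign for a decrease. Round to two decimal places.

The money multiplier is m = (1 + c) / (rr + c) = (1 + 0.412) / (0.278 + 0.412) ≈ 2.04638.
The purchase adds 38.6 billion of base, so ΔM = m × ΔMB = 2.04638 × (+38.6) ≈ 78.9903 billion.

₩78.99 billion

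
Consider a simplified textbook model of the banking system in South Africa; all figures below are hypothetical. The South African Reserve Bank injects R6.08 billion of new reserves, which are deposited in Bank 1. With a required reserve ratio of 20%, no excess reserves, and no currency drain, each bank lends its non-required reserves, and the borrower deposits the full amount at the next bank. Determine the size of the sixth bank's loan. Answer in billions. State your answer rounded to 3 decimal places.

Each bank lends a fraction (1 − rr) = 0.8000 of the deposit it receives, so Bank 6 receives 6.08·0.8000^5 and lends 6.08·0.8000^6 ≈ 1.5938 billion.

R1.594 billion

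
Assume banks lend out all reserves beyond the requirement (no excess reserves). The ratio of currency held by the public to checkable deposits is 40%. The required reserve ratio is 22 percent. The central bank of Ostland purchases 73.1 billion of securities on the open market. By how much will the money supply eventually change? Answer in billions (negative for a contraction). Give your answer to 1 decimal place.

165.1 billion

The money multiplier is m = (1 + c) / (rr + c) = (1 + 0.4) / (0.22 + 0.4) ≈ 2.2581.
The purchase adds 73.1 billion of base, so ΔM = m × ΔMB = 2.2581 × (+73.1) ≈ 165.0671 billion.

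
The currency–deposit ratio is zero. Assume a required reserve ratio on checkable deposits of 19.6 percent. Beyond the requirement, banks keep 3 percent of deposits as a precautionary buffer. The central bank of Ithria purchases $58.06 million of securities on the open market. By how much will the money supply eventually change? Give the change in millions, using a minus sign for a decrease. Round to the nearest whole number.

The money multiplier is m = 1 / (rr + e) = 1 / (0.196 + 0.03) ≈ 4.4248.
The purchase adds 58.06 million of base, so ΔM = m × ΔMB = 4.4248 × (+58.06) ≈ 256.9039 million.

$257 million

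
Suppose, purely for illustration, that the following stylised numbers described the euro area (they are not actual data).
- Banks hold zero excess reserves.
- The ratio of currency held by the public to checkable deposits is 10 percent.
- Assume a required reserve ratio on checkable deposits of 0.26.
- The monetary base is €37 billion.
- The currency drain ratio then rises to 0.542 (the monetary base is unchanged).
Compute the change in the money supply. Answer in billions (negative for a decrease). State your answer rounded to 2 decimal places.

Initially m₁ = (1 + 0.1) / (0.26 + 0.1) ≈ 3.05556, so M₁ = 3.05556 × 37 ≈ 113.0557 billion.
After the change m₂ = (1 + 0.542) / (0.26 + 0.542) ≈ 1.92269, so M₂ = 1.92269 × 37 ≈ 71.1395 billion.
ΔM = M₂ − M₁ = 71.1395 − 113.0557 = -41.9162 billion.

-41.92 billion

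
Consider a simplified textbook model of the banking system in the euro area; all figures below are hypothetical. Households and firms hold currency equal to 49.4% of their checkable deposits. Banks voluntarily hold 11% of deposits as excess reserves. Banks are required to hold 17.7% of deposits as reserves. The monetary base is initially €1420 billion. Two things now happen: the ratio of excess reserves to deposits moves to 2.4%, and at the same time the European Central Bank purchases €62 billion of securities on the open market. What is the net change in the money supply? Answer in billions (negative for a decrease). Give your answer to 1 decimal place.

Before: m₁ = (1 + 0.494) / (0.177 + 0.11 + 0.494) ≈ 1.912932, MB₁ = 1420, so M₁ = 1.912932 × 1420 ≈ 2716.3634 billion.
After: m₂ = (1 + 0.494) / (0.177 + 0.024 + 0.494) ≈ 2.149640, MB₂ = 1420 + 62 = 1482, so M₂ = 2.149640 × 1482 ≈ 3185.7665 billion.
ΔM = M₂ − M₁ = 3185.7665 − 2716.3634 = 469.4031 billion.

€469.4 billion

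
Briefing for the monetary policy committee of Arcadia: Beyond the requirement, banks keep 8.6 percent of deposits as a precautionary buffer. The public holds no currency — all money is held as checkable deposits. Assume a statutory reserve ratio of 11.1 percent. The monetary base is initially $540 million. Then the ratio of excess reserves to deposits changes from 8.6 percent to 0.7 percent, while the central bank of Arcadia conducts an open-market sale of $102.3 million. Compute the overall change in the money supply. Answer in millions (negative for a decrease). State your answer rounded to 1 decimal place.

Before: m₁ = 1 / (0.111 + 0.086) ≈ 5.07614, MB₁ = 540, so M₁ = 5.07614 × 540 = 2741.1156 million.
After: m₂ = 1 / (0.111 + 0.007) ≈ 8.47458, MB₂ = 540 − 102.3 = 437.7, so M₂ = 8.47458 × 437.7 ≈ 3709.3237 million.
ΔM = M₂ − M₁ = 3709.3237 − 2741.1156 = 968.2081 million.

$968.2 million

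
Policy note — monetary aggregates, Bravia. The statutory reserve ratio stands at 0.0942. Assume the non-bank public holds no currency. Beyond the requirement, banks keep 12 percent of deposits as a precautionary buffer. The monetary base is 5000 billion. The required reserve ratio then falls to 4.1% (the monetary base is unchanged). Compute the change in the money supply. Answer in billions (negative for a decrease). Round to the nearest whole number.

Initially m₁ = 1 / (0.0942 + 0.12) ≈ 4.66853, so M₁ = 4.66853 × 5000 = 23342.65 billion.
After the change m₂ = 1 / (0.041 + 0.12) ≈ 6.21118, so M₂ = 6.21118 × 5000 = 31055.9 billion.
ΔM = M₂ − M₁ = 31055.9 − 23342.65 = 7713.25 billion.

7713 billion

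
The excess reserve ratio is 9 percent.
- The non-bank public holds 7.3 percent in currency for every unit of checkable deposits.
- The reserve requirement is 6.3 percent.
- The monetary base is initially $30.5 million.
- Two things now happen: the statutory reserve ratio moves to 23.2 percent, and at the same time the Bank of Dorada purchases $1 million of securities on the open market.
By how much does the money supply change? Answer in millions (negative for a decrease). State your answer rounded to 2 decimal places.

Before: m₁ = (1 + 0.073) / (0.063 + 0.09 + 0.073) ≈ 4.74779, MB₁ = 30.5, so M₁ = 4.74779 × 30.5 ≈ 144.8076 million.
After: m₂ = (1 + 0.073) / (0.232 + 0.09 + 0.073) ≈ 2.71646, MB₂ = 30.5 + 1 = 31.5, so M₂ = 2.71646 × 31.5 ≈ 85.5685 million.
ΔM = M₂ − M₁ = 85.5685 − 144.8076 = -59.2391 million.

-59.24 million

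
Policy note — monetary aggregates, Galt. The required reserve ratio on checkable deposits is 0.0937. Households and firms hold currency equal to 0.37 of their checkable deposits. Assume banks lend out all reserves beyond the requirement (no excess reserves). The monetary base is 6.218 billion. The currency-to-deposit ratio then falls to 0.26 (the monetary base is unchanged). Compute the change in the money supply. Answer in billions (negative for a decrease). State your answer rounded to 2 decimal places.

3.78 billion

Initially m₁ = (1 + 0.37) / (0.0937 + 0.37) ≈ 2.9545, so M₁ = 2.9545 × 6.218 ≈ 18.3711 billion.
After the change m₂ = (1 + 0.26) / (0.0937 + 0.26) ≈ 3.5623, so M₂ = 3.5623 × 6.218 ≈ 22.1504 billion.
ΔM = M₂ − M₁ = 22.1504 − 18.3711 = 3.7793 billion.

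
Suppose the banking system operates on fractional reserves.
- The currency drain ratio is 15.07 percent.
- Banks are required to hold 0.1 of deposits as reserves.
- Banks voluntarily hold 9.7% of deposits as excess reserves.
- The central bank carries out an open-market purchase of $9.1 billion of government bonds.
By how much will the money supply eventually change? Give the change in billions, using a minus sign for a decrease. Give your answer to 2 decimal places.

$30.12 billion

The money multiplier is m = (1 + c) / (rr + e + c) = (1 + 0.1507) / (0.1 + 0.097 + 0.1507) ≈ 3.3095.
The purchase adds 9.1 billion of base, so ΔM = m × ΔMB = 3.3095 × (+9.1) ≈ 30.1164 billion.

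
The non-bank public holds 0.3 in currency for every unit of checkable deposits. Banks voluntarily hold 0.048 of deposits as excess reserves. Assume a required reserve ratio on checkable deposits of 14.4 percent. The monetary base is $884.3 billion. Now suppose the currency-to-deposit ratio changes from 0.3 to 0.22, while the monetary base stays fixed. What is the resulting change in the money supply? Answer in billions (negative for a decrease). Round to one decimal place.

$282.0 billion

Initially m₁ = (1 + 0.3) / (0.144 + 0.048 + 0.3) ≈ 2.64228, so M₁ = 2.64228 × 884.3 ≈ 2336.5682 billion.
After the change m₂ = (1 + 0.22) / (0.144 + 0.048 + 0.22) ≈ 2.96117, so M₂ = 2.96117 × 884.3 ≈ 2618.5626 billion.
ΔM = M₂ − M₁ = 2618.5626 − 2336.5682 = 281.9944 billion.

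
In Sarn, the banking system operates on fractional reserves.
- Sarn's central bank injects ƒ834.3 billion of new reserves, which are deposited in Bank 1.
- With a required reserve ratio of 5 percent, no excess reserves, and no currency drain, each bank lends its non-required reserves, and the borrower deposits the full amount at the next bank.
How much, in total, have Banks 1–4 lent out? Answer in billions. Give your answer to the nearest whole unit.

ƒ2940 billion

Bank i lends (1 − rr)^i of the original deposit: Bank 1 lends 834.3·0.9500 = 792.5850, Bank 2 lends 834.3·0.9500² ≈ 752.9557, and so on.
Summing a geometric series: total = 834.3·[0.9500·(1 − 0.9500^4) / (1 − 0.9500)] ≈ 2940.3913 billion.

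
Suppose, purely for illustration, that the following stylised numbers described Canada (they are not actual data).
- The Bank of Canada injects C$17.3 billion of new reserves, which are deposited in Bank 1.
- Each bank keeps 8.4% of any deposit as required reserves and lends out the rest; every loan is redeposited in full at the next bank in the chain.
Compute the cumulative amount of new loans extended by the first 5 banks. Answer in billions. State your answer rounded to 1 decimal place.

C$67.0 billion

Bank i lends (1 − rr)^i of the original deposit: Bank 1 lends 17.3·0.9160 = 15.8468, Bank 2 lends 17.3·0.9160² ≈ 14.5157, and so on.
Summing a geometric series: total = 17.3·[0.9160·(1 − 0.9160^5) / (1 − 0.9160)] ≈ 66.9947 billion.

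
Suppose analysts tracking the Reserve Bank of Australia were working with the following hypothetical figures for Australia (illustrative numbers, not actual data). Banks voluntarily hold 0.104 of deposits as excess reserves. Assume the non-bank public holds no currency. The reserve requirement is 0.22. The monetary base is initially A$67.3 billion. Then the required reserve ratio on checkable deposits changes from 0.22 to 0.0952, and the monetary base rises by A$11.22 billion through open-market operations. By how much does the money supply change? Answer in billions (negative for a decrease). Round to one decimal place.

A$186.5 billion

Before: m₁ = 1 / (0.22 + 0.104) ≈ 3.0864, MB₁ = 67.3, so M₁ = 3.0864 × 67.3 ≈ 207.7147 billion.
After: m₂ = 1 / (0.0952 + 0.104) ≈ 5.0201, MB₂ = 67.3 + 11.22 = 78.52, so M₂ = 5.0201 × 78.52 ≈ 394.1783 billion.
ΔM = M₂ − M₁ = 394.1783 − 207.7147 = 186.4636 billion.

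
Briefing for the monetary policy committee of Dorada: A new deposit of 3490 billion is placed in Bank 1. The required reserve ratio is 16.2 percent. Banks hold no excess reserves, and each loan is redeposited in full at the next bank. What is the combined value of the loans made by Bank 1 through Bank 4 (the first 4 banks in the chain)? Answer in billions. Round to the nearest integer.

Bank i lends (1 − rr)^i of the original deposit: Bank 1 lends 3490·0.8380 = 2924.6200, Bank 2 lends 3490·0.8380² ≈ 2450.8316, and so on.
Summing a geometric series: total = 3490·[0.8380·(1 − 0.8380^4) / (1 − 0.8380)] ≈ 9150.3302 billion.

9150 billion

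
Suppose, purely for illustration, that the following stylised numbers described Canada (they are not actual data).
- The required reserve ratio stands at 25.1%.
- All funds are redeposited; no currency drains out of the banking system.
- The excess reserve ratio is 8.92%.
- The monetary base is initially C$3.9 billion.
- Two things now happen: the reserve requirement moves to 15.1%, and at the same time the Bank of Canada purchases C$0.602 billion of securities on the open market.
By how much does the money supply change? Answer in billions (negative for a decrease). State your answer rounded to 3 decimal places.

C$7.279 billion

Before: m₁ = 1 / (0.251 + 0.0892) ≈ 2.93945, MB₁ = 3.9, so M₁ = 2.93945 × 3.9 ≈ 11.4639 billion.
After: m₂ = 1 / (0.151 + 0.0892) ≈ 4.16320, MB₂ = 3.9 + 0.602 = 4.502, so M₂ = 4.16320 × 4.502 ≈ 18.7427 billion.
ΔM = M₂ − M₁ = 18.7427 − 11.4639 = 7.2788 billion.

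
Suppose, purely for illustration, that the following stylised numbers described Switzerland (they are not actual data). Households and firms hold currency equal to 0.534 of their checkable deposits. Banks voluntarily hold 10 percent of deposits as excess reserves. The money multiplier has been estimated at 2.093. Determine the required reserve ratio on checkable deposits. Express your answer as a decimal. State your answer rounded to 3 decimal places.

0.099

Using m = 2.093. Since m = (1 + c)/(c + rr + e), the denominator satisfies c + rr + e = (1 + c)/m = (1 + 0.534) / 2.093 ≈ 0.732919.
With c = 0.534 and e = 0.1, the required reserve ratio on checkable deposits is 0.732919 − 0.534 − 0.1 = 0.098919.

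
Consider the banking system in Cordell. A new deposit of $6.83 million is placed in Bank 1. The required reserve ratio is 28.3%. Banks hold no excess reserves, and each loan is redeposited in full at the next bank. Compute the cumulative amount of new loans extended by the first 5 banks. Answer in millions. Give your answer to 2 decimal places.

Bank i lends (1 − rr)^i of the original deposit: Bank 1 lends 6.83·0.7170 ≈ 4.8971, Bank 2 lends 6.83·0.7170² ≈ 3.5112, and so on.
Summing a geometric series: total = 6.83·[0.7170·(1 − 0.7170^5) / (1 − 0.7170)] ≈ 14.0252 million.

$14.03 million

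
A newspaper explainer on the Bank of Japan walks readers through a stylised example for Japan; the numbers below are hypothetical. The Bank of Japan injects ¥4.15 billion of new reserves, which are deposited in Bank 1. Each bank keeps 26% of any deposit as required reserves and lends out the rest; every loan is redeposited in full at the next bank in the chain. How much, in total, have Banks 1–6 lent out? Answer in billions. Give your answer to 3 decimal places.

¥9.872 billion

Bank i lends (1 − rr)^i of the original deposit: Bank 1 lends 4.15·0.7400 = 3.0710, Bank 2 lends 4.15·0.7400² ≈ 2.2725, and so on.
Summing a geometric series: total = 4.15·[0.7400·(1 − 0.7400^6) / (1 − 0.7400)] ≈ 9.8720 billion.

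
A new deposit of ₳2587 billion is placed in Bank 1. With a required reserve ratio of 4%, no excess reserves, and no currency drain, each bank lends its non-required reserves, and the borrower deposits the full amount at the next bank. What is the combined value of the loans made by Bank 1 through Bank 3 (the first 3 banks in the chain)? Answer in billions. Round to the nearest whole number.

Bank i lends (1 − rr)^i of the original deposit: Bank 1 lends 2587·0.9600 = 2483.5200, Bank 2 lends 2587·0.9600² = 2384.1792, and so on.
Summing a geometric series: total = 2587·[0.9600·(1 − 0.9600^3) / (1 − 0.9600)] ≈ 7156.5112 billion.

₳7157 billion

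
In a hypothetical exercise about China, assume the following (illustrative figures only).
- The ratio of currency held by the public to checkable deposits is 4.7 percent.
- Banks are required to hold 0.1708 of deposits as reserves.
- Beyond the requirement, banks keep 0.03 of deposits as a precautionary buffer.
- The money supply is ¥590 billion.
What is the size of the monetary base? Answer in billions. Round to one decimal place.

¥139.6 billion

The money multiplier is m = (1 + c) / (rr + e + c) = (1 + 0.047) / (0.1708 + 0.03 + 0.047) ≈ 4.22518.
MB = M / m = 590 / 4.22518 ≈ 139.639 billion.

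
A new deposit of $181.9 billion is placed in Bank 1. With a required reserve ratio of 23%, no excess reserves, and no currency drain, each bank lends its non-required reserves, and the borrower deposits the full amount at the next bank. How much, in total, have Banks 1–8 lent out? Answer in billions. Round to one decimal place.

$533.7 billion

Bank i lends (1 − rr)^i of the original deposit: Bank 1 lends 181.9·0.7700 = 140.0630, Bank 2 lends 181.9·0.7700² ≈ 107.8485, and so on.
Summing a geometric series: total = 181.9·[0.7700·(1 − 0.7700^8) / (1 − 0.7700)] ≈ 533.7170 billion.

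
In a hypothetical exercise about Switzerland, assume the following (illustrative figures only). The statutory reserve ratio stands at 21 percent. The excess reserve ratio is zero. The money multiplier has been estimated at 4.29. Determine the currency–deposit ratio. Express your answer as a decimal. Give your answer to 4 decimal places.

0.0301

Using m = 4.29. From m = (1 + c)/(c + rr + e), rearranging gives 1 + c = m·(c + rr + e), so c·(1 − m) = m·(rr + e) − 1.
Hence c = [m·(rr + e) − 1]/(1 − m) = [4.29 × (0.21 + 0) − 1] / (1 − 4.29) ≈ 0.030122.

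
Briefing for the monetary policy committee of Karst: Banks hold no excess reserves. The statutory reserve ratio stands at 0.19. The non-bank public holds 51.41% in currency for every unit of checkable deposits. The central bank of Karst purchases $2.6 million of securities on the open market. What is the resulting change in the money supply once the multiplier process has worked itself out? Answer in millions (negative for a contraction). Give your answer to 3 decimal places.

$5.591 million

The money multiplier is m = (1 + c) / (rr + c) = (1 + 0.5141) / (0.19 + 0.5141) ≈ 2.15040.
The purchase adds 2.6 million of base, so ΔM = m × ΔMB = 2.15040 × (+2.6) ≈ 5.591 million.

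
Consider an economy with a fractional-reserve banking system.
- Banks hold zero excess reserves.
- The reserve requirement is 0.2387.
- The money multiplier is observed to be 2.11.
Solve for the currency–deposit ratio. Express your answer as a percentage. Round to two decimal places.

Using m = 2.11. From m = (1 + c)/(c + rr + e), rearranging gives 1 + c = m·(c + rr + e), so c·(1 − m) = m·(rr + e) − 1.
Hence c = [m·(rr + e) − 1]/(1 − m) = [2.11 × (0.2387 + 0) − 1] / (1 − 2.11) ≈ 0.447156.

44.72%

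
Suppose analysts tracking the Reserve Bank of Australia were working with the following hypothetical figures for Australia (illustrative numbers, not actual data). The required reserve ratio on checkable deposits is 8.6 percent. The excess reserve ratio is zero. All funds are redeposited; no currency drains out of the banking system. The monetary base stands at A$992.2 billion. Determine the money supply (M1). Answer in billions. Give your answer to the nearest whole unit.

With no currency drain or excess reserves, the money multiplier is m = 1/rr = 1/0.086 ≈ 11.6279.
Money supply M = m × MB = 11.6279 × 992.2 ≈ 11537.2024 billion.

A$11537 billion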